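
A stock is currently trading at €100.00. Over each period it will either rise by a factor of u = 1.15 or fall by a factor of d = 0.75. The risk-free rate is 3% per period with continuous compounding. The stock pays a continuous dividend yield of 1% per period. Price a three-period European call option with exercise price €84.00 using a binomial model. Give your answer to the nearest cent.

€25.35

Per-period risk-free factor R = e^0.03 = 1.0305; dividend-adjusted growth = e^(0.03−0.01) = 1.0202.
Risk-neutral probability p = (1.0202 − 0.75)/(1.15 − 0.75) = 0.2702/0.4000 = 0.6755
Terminal stock prices: S_uuu = 152.1, S_uud = 99.19, S_udd = 64.69, S_ddd = 42.19
Terminal payoffs (S − K): max(68.09, 0) = 68.09, max(15.19, 0) = 15.19, max(-19.31, 0) = 0, max(-41.81, 0) = 0
Node uu (S = 132.2): V_uu = e^(−0.03)·[0.6755·68.0875 + 0.3245·15.1875] = 49.4167
Node ud (S = 86.25): V_ud = e^(−0.03)·[0.6755·15.1875 + 0.3245·0.0000] = 9.9560
Node dd (S = 56.25): V_dd = e^(−0.03)·[0.6755·0.0000 + 0.3245·0.0000] = 0.0000
Node u (S = 115): V_u = e^(−0.03)·[0.6755·49.4167 + 0.3245·9.9560] = 35.5298
Node d (S = 75): V_d = e^(−0.03)·[0.6755·9.9560 + 0.3245·0.0000] = 6.5265
Node 0 (S = 100): V_0 = e^(−0.03)·[0.6755·35.5298 + 0.3245·6.5265] = 25.3464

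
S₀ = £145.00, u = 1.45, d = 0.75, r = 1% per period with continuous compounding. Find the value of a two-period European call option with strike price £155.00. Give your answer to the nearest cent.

£21.50

Risk-neutral probability p = (e^0.01 − 0.75)/(1.45 − 0.75) = 0.2601/0.7000 = 0.3715
Terminal stock prices: S_uu = 304.9, S_ud = 157.7, S_dd = 81.56
Terminal payoffs (S − K): max(149.9, 0) = 149.9, max(2.688, 0) = 2.688, max(-73.44, 0) = 0
Node u (S = 210.2): V_u = e^(−0.01)·[0.3715·149.8625 + 0.6285·2.6875] = 56.7923
Node d (S = 108.8): V_d = e^(−0.01)·[0.3715·2.6875 + 0.6285·0.0000] = 0.9885
Node 0 (S = 145): V_0 = e^(−0.01)·[0.3715·56.7923 + 0.6285·0.9885] = 21.5035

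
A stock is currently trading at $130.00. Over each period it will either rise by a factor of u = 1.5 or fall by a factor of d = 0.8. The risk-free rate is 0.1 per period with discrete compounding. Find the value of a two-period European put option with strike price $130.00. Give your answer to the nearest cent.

$12.63

Risk-neutral probability p = (1 + 0.1 − 0.8)/(1.5 − 0.8) = 0.3000/0.7000 = 0.4286
Terminal stock prices: S_uu = 292.5, S_ud = 156, S_dd = 83.2
Terminal payoffs (K − S): max(-162.5, 0) = 0, max(-26, 0) = 0, max(46.8, 0) = 46.8
Node u (S = 195): V_u = 1/1.1·[0.4286·0.0000 + 0.5714·0.0000] = 0.0000
Node d (S = 104): V_d = 1/1.1·[0.4286·0.0000 + 0.5714·46.8000] = 24.3117
Node 0 (S = 130): V_0 = 1/1.1·[0.4286·0.0000 + 0.5714·24.3117] = 12.6294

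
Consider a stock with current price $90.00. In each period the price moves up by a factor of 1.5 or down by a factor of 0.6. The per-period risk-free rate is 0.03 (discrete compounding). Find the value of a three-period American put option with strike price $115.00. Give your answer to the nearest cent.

$38.92

Risk-neutral probability p = (1 + 0.03 − 0.6)/(1.5 − 0.6) = 0.4300/0.9000 = 0.4778
Terminal stock prices: S_uuu = 303.8, S_uud = 121.5, S_udd = 48.6, S_ddd = 19.44
Terminal payoffs (K − S): max(-188.8, 0) = 0, max(-6.5, 0) = 0, max(66.4, 0) = 66.4, max(95.56, 0) = 95.56
Node uu (S = 202.5): continuation = 1/1.03·[0.4778·0.0000 + 0.5222·0.0000] = 0.0000; exercise value = 0.0000 ≤ continuation, so V_uu = 0.0000
Node ud (S = 81): continuation = 1/1.03·[0.4778·0.0000 + 0.5222·66.4000] = 33.6656; exercise value = 34.0000 > continuation, so V_ud = 34.0000 (exercise)
Node dd (S = 32.4): continuation = 1/1.03·[0.4778·66.4000 + 0.5222·95.5600] = 79.2505; exercise value = 82.6000 > continuation, so V_dd = 82.6000 (exercise)
Node u (S = 135): continuation = 1/1.03·[0.4778·0.0000 + 0.5222·34.0000] = 17.2384; exercise value = 0.0000 ≤ continuation, so V_u = 17.2384
Node d (S = 54): continuation = 1/1.03·[0.4778·34.0000 + 0.5222·82.6000] = 57.6505; exercise value = 61.0000 > continuation, so V_d = 61.0000 (exercise)
Node 0 (S = 90): continuation = 1/1.03·[0.4778·17.2384 + 0.5222·61.0000] = 38.9240; exercise value = 25.0000 ≤ continuation, so V_0 = 38.9240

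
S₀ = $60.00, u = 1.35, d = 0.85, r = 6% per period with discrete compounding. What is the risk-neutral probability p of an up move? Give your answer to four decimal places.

Risk-neutral probability p = (1 + 0.06 − 0.85)/(1.35 − 0.85) = 0.2100/0.5000 = 0.4200

p = 0.4200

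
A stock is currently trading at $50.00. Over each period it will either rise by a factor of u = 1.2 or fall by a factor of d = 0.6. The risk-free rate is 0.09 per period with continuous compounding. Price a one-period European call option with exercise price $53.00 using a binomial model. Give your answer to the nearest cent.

Risk-neutral probability p = (e^0.09 − 0.6)/(1.2 − 0.6) = 0.4942/0.6000 = 0.8236
Terminal stock prices: S_u = 60, S_d = 30
Terminal payoffs (S − K): max(7, 0) = 7, max(-23, 0) = 0
Node 0 (S = 50): V_0 = e^(−0.09)·[0.8236·7.0000 + 0.1764·0.0000] = 5.2691

$5.27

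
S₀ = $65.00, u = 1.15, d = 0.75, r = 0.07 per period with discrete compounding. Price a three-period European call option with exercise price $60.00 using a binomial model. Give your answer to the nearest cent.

$17.64

Risk-neutral probability p = (1 + 0.07 − 0.75)/(1.15 − 0.75) = 0.3200/0.4000 = 0.8000
Terminal stock prices: S_uuu = 98.86, S_uud = 64.47, S_udd = 42.05, S_ddd = 27.42
Terminal payoffs (S − K): max(38.86, 0) = 38.86, max(4.472, 0) = 4.472, max(-17.95, 0) = 0, max(-32.58, 0) = 0
Node uu (S = 85.96): V_uu = 1/1.07·[0.8000·38.8569 + 0.2000·4.4719] = 29.8877
Node ud (S = 56.06): V_ud = 1/1.07·[0.8000·4.4719 + 0.2000·0.0000] = 3.3435
Node dd (S = 36.56): V_dd = 1/1.07·[0.8000·0.0000 + 0.2000·0.0000] = 0.0000
Node u (S = 74.75): V_u = 1/1.07·[0.8000·29.8877 + 0.2000·3.3435] = 22.9709
Node d (S = 48.75): V_d = 1/1.07·[0.8000·3.3435 + 0.2000·0.0000] = 2.4998
Node 0 (S = 65): V_0 = 1/1.07·[0.8000·22.9709 + 0.2000·2.4998] = 17.6418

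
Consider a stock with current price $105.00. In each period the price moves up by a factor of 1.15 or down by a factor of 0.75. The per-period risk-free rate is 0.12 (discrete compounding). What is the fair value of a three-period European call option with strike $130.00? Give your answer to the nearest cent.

$16.73

Risk-neutral probability p = (1 + 0.12 − 0.75)/(1.15 − 0.75) = 0.3700/0.4000 = 0.9250
Terminal stock prices: S_uuu = 159.7, S_uud = 104.1, S_udd = 67.92, S_ddd = 44.3
Terminal payoffs (S − K): max(29.69, 0) = 29.69, max(-25.85, 0) = 0, max(-62.08, 0) = 0, max(-85.7, 0) = 0
Node uu (S = 138.9): V_uu = 1/1.12·[0.9250·29.6919 + 0.0750·0.0000] = 24.5223
Node ud (S = 90.56): V_ud = 1/1.12·[0.9250·0.0000 + 0.0750·0.0000] = 0.0000
Node dd (S = 59.06): V_dd = 1/1.12·[0.9250·0.0000 + 0.0750·0.0000] = 0.0000
Node u (S = 120.7): V_u = 1/1.12·[0.9250·24.5223 + 0.0750·0.0000] = 20.2528
Node d (S = 78.75): V_d = 1/1.12·[0.9250·0.0000 + 0.0750·0.0000] = 0.0000
Node 0 (S = 105): V_0 = 1/1.12·[0.9250·20.2528 + 0.0750·0.0000] = 16.7266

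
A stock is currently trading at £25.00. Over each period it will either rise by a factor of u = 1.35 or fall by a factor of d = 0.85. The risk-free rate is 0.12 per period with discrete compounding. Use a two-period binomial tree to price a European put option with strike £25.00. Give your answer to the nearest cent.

£1.17

Risk-neutral probability p = (1 + 0.12 − 0.85)/(1.35 − 0.85) = 0.2700/0.5000 = 0.5400
Terminal stock prices: S_uu = 45.56, S_ud = 28.69, S_dd = 18.06
Terminal payoffs (K − S): max(-20.56, 0) = 0, max(-3.688, 0) = 0, max(6.938, 0) = 6.938
Node u (S = 33.75): V_u = 1/1.12·[0.5400·0.0000 + 0.4600·0.0000] = 0.0000
Node d (S = 21.25): V_d = 1/1.12·[0.5400·0.0000 + 0.4600·6.9375] = 2.8493
Node 0 (S = 25): V_0 = 1/1.12·[0.5400·0.0000 + 0.4600·2.8493] = 1.1703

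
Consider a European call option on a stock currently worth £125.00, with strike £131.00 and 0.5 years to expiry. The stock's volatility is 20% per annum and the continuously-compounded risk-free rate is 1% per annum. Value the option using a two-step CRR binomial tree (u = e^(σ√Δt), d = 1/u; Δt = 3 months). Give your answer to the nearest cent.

£5.13

CRR parameters: u = e^(σ√Δt) = e^(0.2·√0.25) = 1.1052, d = 1/u = 0.9048
Per-period rate: rΔt = 0.01·0.25 = 0.0025, so R = e^0.0025 = 1.0025
Risk-neutral probability p = (e^0.0025 − 0.9048)/(1.1052 − 0.9048) = 0.0977/0.2003 = 0.4875
Terminal stock prices: S_uu = 152.7, S_ud = 125, S_dd = 102.3
Terminal payoffs (S − K): max(21.68, 0) = 21.68, max(-6, 0) = 0, max(-28.66, 0) = 0
Node u (S = 138.1): V_u = e^(−0.0025)·[0.4875·21.6753 + 0.5125·0.0000] = 10.5407
Node d (S = 113.1): V_d = e^(−0.0025)·[0.4875·0.0000 + 0.5125·0.0000] = 0.0000
Node 0 (S = 125): V_0 = e^(−0.0025)·[0.4875·10.5407 + 0.5125·0.0000] = 5.1259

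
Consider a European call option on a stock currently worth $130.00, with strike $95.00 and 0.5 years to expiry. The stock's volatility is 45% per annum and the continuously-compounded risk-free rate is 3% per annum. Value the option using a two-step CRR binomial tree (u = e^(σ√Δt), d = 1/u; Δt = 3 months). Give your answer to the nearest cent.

CRR parameters: u = e^(σ√Δt) = e^(0.45·√0.25) = 1.2523, d = 1/u = 0.7985
Per-period rate: rΔt = 0.03·0.25 = 0.0075, so R = e^0.0075 = 1.0075
Risk-neutral probability p = (e^0.0075 − 0.7985)/(1.2523 − 0.7985) = 0.2090/0.4538 = 0.4606
Terminal stock prices: S_uu = 203.9, S_ud = 130, S_dd = 82.89
Terminal payoffs (S − K): max(108.9, 0) = 108.9, max(35, 0) = 35, max(-12.11, 0) = 0
Node u (S = 162.8): V_u = e^(−0.0075)·[0.4606·108.8806 + 0.5394·35.0000] = 68.5118
Node d (S = 103.8): V_d = e^(−0.0075)·[0.4606·35.0000 + 0.5394·0.0000] = 15.9997
Node 0 (S = 130): V_0 = e^(−0.0075)·[0.4606·68.5118 + 0.5394·15.9997] = 39.8852

$39.89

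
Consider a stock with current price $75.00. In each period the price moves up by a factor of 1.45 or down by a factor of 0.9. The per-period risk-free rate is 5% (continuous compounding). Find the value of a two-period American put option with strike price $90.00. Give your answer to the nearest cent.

Risk-neutral probability p = (e^0.05 − 0.9)/(1.45 − 0.9) = 0.1513/0.5500 = 0.2750
Terminal stock prices: S_uu = 157.7, S_ud = 97.88, S_dd = 60.75
Terminal payoffs (K − S): max(-67.69, 0) = 0, max(-7.875, 0) = 0, max(29.25, 0) = 29.25
Node u (S = 108.8): continuation = e^(−0.05)·[0.2750·0.0000 + 0.7250·0.0000] = 0.0000; exercise value = 0.0000 ≤ continuation, so V_u = 0.0000
Node d (S = 67.5): continuation = e^(−0.05)·[0.2750·0.0000 + 0.7250·29.2500] = 20.1709; exercise value = 22.5000 > continuation, so V_d = 22.5000 (exercise)
Node 0 (S = 75): continuation = e^(−0.05)·[0.2750·0.0000 + 0.7250·22.5000] = 15.5161; exercise value = 15.0000 ≤ continuation, so V_0 = 15.5161

$15.52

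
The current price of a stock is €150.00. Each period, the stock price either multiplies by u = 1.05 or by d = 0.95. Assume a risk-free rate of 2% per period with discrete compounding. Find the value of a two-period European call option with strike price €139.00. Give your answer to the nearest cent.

Risk-neutral probability p = (1 + 0.02 − 0.95)/(1.05 − 0.95) = 0.0700/0.1000 = 0.7000
Terminal stock prices: S_uu = 165.4, S_ud = 149.6, S_dd = 135.4
Terminal payoffs (S − K): max(26.38, 0) = 26.38, max(10.62, 0) = 10.62, max(-3.625, 0) = 0
Node u (S = 157.5): V_u = 1/1.02·[0.7000·26.3750 + 0.3000·10.6250] = 21.2255
Node d (S = 142.5): V_d = 1/1.02·[0.7000·10.6250 + 0.3000·0.0000] = 7.2917
Node 0 (S = 150): V_0 = 1/1.02·[0.7000·21.2255 + 0.3000·7.2917] = 16.7111

€16.71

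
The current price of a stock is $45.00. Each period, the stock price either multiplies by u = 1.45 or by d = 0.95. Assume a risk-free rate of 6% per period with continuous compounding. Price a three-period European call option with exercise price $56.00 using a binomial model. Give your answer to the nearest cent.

Risk-neutral probability p = (e^0.06 − 0.95)/(1.45 − 0.95) = 0.1118/0.5000 = 0.2237
Terminal stock prices: S_uuu = 137.2, S_uud = 89.88, S_udd = 58.89, S_ddd = 38.58
Terminal payoffs (S − K): max(81.19, 0) = 81.19, max(33.88, 0) = 33.88, max(2.888, 0) = 2.888, max(-17.42, 0) = 0
Node uu (S = 94.61): V_uu = e^(−0.06)·[0.2237·81.1881 + 0.7763·33.8819] = 41.8737
Node ud (S = 61.99): V_ud = e^(−0.06)·[0.2237·33.8819 + 0.7763·2.8881] = 9.2487
Node dd (S = 40.61): V_dd = e^(−0.06)·[0.2237·2.8881 + 0.7763·0.0000] = 0.6084
Node u (S = 65.25): V_u = e^(−0.06)·[0.2237·41.8737 + 0.7763·9.2487] = 15.5825
Node d (S = 42.75): V_d = e^(−0.06)·[0.2237·9.2487 + 0.7763·0.6084] = 2.3930
Node 0 (S = 45): V_0 = e^(−0.06)·[0.2237·15.5825 + 0.7763·2.3930] = 5.0320

$5.03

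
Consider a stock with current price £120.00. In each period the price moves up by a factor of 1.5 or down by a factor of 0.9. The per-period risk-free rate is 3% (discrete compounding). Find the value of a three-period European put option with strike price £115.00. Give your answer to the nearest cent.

Risk-neutral probability p = (1 + 0.03 − 0.9)/(1.5 − 0.9) = 0.1300/0.6000 = 0.2167
Terminal stock prices: S_uuu = 405, S_uud = 243, S_udd = 145.8, S_ddd = 87.48
Terminal payoffs (K − S): max(-290, 0) = 0, max(-128, 0) = 0, max(-30.8, 0) = 0, max(27.52, 0) = 27.52
Node uu (S = 270): V_uu = 1/1.03·[0.2167·0.0000 + 0.7833·0.0000] = 0.0000
Node ud (S = 162): V_ud = 1/1.03·[0.2167·0.0000 + 0.7833·0.0000] = 0.0000
Node dd (S = 97.2): V_dd = 1/1.03·[0.2167·0.0000 + 0.7833·27.5200] = 20.9294
Node u (S = 180): V_u = 1/1.03·[0.2167·0.0000 + 0.7833·0.0000] = 0.0000
Node d (S = 108): V_d = 1/1.03·[0.2167·0.0000 + 0.7833·20.9294] = 15.9172
Node 0 (S = 120): V_0 = 1/1.03·[0.2167·0.0000 + 0.7833·15.9172] = 12.1053

£12.11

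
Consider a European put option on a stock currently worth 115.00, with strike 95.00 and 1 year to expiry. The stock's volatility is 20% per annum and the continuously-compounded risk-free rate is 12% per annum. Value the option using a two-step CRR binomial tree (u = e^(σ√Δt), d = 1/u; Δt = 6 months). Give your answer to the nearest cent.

CRR parameters: u = e^(σ√Δt) = e^(0.2·√0.5) = 1.1519, d = 1/u = 0.8681
Per-period rate: rΔt = 0.12·0.5 = 0.06, so R = e^0.06 = 1.0618
Risk-neutral probability p = (e^0.06 − 0.8681)/(1.1519 − 0.8681) = 0.1937/0.2838 = 0.6826
Terminal stock prices: S_uu = 152.6, S_ud = 115, S_dd = 86.67
Terminal payoffs (K − S): max(-57.59, 0) = 0, max(-20, 0) = 0, max(8.332, 0) = 8.332
Node u (S = 132.5): V_u = e^(−0.06)·[0.6826·0.0000 + 0.3174·0.0000] = 0.0000
Node d (S = 99.83): V_d = e^(−0.06)·[0.6826·0.0000 + 0.3174·8.3316] = 2.4904
Node 0 (S = 115): V_0 = e^(−0.06)·[0.6826·0.0000 + 0.3174·2.4904] = 0.7444

0.74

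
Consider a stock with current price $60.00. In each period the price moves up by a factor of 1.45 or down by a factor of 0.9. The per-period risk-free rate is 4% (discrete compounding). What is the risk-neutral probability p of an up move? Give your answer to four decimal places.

p = 0.2545

Risk-neutral probability p = (1 + 0.04 − 0.9)/(1.45 − 0.9) = 0.1400/0.5500 = 0.2545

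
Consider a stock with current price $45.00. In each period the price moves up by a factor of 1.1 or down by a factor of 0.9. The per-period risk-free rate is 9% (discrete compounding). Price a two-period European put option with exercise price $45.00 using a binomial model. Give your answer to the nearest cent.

Risk-neutral probability p = (1 + 0.09 − 0.9)/(1.1 − 0.9) = 0.1900/0.2000 = 0.9500
Terminal stock prices: S_uu = 54.45, S_ud = 44.55, S_dd = 36.45
Terminal payoffs (K − S): max(-9.45, 0) = 0, max(0.45, 0) = 0.45, max(8.55, 0) = 8.55
Node u (S = 49.5): V_u = 1/1.09·[0.9500·0.0000 + 0.0500·0.4500] = 0.0206
Node d (S = 40.5): V_d = 1/1.09·[0.9500·0.4500 + 0.0500·8.5500] = 0.7844
Node 0 (S = 45): V_0 = 1/1.09·[0.9500·0.0206 + 0.0500·0.7844] = 0.0540

$0.05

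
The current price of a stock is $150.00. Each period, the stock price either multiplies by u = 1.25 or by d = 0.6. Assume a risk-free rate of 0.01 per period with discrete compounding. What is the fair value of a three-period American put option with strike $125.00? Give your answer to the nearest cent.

Risk-neutral probability p = (1 + 0.01 − 0.6)/(1.25 − 0.6) = 0.4100/0.6500 = 0.6308
Terminal stock prices: S_uuu = 293, S_uud = 140.6, S_udd = 67.5, S_ddd = 32.4
Terminal payoffs (K − S): max(-168, 0) = 0, max(-15.62, 0) = 0, max(57.5, 0) = 57.5, max(92.6, 0) = 92.6
Node uu (S = 234.4): continuation = 1/1.01·[0.6308·0.0000 + 0.3692·0.0000] = 0.0000; exercise value = 0.0000 ≤ continuation, so V_uu = 0.0000
Node ud (S = 112.5): continuation = 1/1.01·[0.6308·0.0000 + 0.3692·57.5000] = 21.0206; exercise value = 12.5000 ≤ continuation, so V_ud = 21.0206
Node dd (S = 54): continuation = 1/1.01·[0.6308·57.5000 + 0.3692·92.6000] = 69.7624; exercise value = 71.0000 > continuation, so V_dd = 71.0000 (exercise)
Node u (S = 187.5): continuation = 1/1.01·[0.6308·0.0000 + 0.3692·21.0206] = 7.6846; exercise value = 0.0000 ≤ continuation, so V_u = 7.6846
Node d (S = 90): continuation = 1/1.01·[0.6308·21.0206 + 0.3692·71.0000] = 39.0837; exercise value = 35.0000 ≤ continuation, so V_d = 39.0837
Node 0 (S = 150): continuation = 1/1.01·[0.6308·7.6846 + 0.3692·39.0837] = 19.0872; exercise value = 0.0000 ≤ continuation, so V_0 = 19.0872

$19.09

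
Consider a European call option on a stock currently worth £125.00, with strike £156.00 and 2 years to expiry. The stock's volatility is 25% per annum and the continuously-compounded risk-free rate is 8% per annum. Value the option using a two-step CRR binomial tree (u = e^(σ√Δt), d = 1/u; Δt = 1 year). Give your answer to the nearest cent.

£15.50

CRR parameters: u = e^(σ√Δt) = e^(0.25·√1) = 1.2840, d = 1/u = 0.7788
Per-period rate: rΔt = 0.08·1 = 0.08, so R = e^0.08 = 1.0833
Risk-neutral probability p = (e^0.08 − 0.7788)/(1.2840 − 0.7788) = 0.3045/0.5052 = 0.6027
Terminal stock prices: S_uu = 206.1, S_ud = 125, S_dd = 75.82
Terminal payoffs (S − K): max(50.09, 0) = 50.09, max(-31, 0) = 0, max(-80.18, 0) = 0
Node u (S = 160.5): V_u = e^(−0.08)·[0.6027·50.0902 + 0.3973·0.0000] = 27.8671
Node d (S = 97.35): V_d = e^(−0.08)·[0.6027·0.0000 + 0.3973·0.0000] = 0.0000
Node 0 (S = 125): V_0 = e^(−0.08)·[0.6027·27.8671 + 0.3973·0.0000] = 15.5036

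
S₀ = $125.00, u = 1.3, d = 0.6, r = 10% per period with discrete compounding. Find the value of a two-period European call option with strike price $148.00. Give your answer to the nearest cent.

Risk-neutral probability p = (1 + 0.1 − 0.6)/(1.3 − 0.6) = 0.5000/0.7000 = 0.7143
Terminal stock prices: S_uu = 211.3, S_ud = 97.5, S_dd = 45
Terminal payoffs (S − K): max(63.25, 0) = 63.25, max(-50.5, 0) = 0, max(-103, 0) = 0
Node u (S = 162.5): V_u = 1/1.1·[0.7143·63.2500 + 0.2857·0.0000] = 41.0714
Node d (S = 75): V_d = 1/1.1·[0.7143·0.0000 + 0.2857·0.0000] = 0.0000
Node 0 (S = 125): V_0 = 1/1.1·[0.7143·41.0714 + 0.2857·0.0000] = 26.6698

$26.67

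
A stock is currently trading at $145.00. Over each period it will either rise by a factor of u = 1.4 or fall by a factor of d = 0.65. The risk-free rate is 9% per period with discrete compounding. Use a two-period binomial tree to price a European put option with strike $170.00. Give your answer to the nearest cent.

Risk-neutral probability p = (1 + 0.09 − 0.65)/(1.4 − 0.65) = 0.4400/0.7500 = 0.5867
Terminal stock prices: S_uu = 284.2, S_ud = 132, S_dd = 61.26
Terminal payoffs (K − S): max(-114.2, 0) = 0, max(38.05, 0) = 38.05, max(108.7, 0) = 108.7
Node u (S = 203): V_u = 1/1.09·[0.5867·0.0000 + 0.4133·38.0500] = 14.4287
Node d (S = 94.25): V_d = 1/1.09·[0.5867·38.0500 + 0.4133·108.7375] = 61.7133
Node 0 (S = 145): V_0 = 1/1.09·[0.5867·14.4287 + 0.4133·61.7133] = 31.1679

$31.17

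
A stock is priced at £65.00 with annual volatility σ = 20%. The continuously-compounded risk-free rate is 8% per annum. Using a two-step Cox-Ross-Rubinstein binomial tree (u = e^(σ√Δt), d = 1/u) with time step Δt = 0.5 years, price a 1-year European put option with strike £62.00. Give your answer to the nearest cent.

CRR parameters: u = e^(σ√Δt) = e^(0.2·√0.5) = 1.1519, d = 1/u = 0.8681
Per-period rate: rΔt = 0.08·0.5 = 0.04, so R = e^0.04 = 1.0408
Risk-neutral probability p = (e^0.04 − 0.8681)/(1.1519 − 0.8681) = 0.1727/0.2838 = 0.6085
Terminal stock prices: S_uu = 86.25, S_ud = 65, S_dd = 48.99
Terminal payoffs (K − S): max(-24.25, 0) = 0, max(-3, 0) = 0, max(13.01, 0) = 13.01
Node u (S = 74.87): V_u = e^(−0.04)·[0.6085·0.0000 + 0.3915·0.0000] = 0.0000
Node d (S = 56.43): V_d = e^(−0.04)·[0.6085·0.0000 + 0.3915·13.0135] = 4.8949
Node 0 (S = 65): V_0 = e^(−0.04)·[0.6085·0.0000 + 0.3915·4.8949] = 1.8411

£1.84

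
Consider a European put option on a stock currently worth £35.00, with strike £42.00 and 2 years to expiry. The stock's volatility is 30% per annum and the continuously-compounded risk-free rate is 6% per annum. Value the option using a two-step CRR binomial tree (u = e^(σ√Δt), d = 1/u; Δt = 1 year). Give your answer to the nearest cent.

CRR parameters: u = e^(σ√Δt) = e^(0.3·√1) = 1.3499, d = 1/u = 0.7408
Per-period rate: rΔt = 0.06·1 = 0.06, so R = e^0.06 = 1.0618
Risk-neutral probability p = (e^0.06 − 0.7408)/(1.3499 − 0.7408) = 0.3210/0.6090 = 0.5271
Terminal stock prices: S_uu = 63.77, S_ud = 35, S_dd = 19.21
Terminal payoffs (K − S): max(-21.77, 0) = 0, max(7, 0) = 7, max(22.79, 0) = 22.79
Node u (S = 47.25): V_u = e^(−0.06)·[0.5271·0.0000 + 0.4729·7.0000] = 3.1176
Node d (S = 25.93): V_d = e^(−0.06)·[0.5271·7.0000 + 0.4729·22.7916] = 13.6255
Node 0 (S = 35): V_0 = e^(−0.06)·[0.5271·3.1176 + 0.4729·13.6255] = 7.6159

£7.62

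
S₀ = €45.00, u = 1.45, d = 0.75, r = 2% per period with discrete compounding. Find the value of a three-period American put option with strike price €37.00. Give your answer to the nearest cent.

€4.32

Risk-neutral probability p = (1 + 0.02 − 0.75)/(1.45 − 0.75) = 0.2700/0.7000 = 0.3857
Terminal stock prices: S_uuu = 137.2, S_uud = 70.96, S_udd = 36.7, S_ddd = 18.98
Terminal payoffs (K − S): max(-100.2, 0) = 0, max(-33.96, 0) = 0, max(0.2969, 0) = 0.2969, max(18.02, 0) = 18.02
Node uu (S = 94.61): continuation = 1/1.02·[0.3857·0.0000 + 0.6143·0.0000] = 0.0000; exercise value = 0.0000 ≤ continuation, so V_uu = 0.0000
Node ud (S = 48.94): continuation = 1/1.02·[0.3857·0.0000 + 0.6143·0.2969] = 0.1788; exercise value = 0.0000 ≤ continuation, so V_ud = 0.1788
Node dd (S = 25.31): continuation = 1/1.02·[0.3857·0.2969 + 0.6143·18.0156] = 10.9620; exercise value = 11.6875 > continuation, so V_dd = 11.6875 (exercise)
Node u (S = 65.25): continuation = 1/1.02·[0.3857·0.0000 + 0.6143·0.1788] = 0.1077; exercise value = 0.0000 ≤ continuation, so V_u = 0.1077
Node d (S = 33.75): continuation = 1/1.02·[0.3857·0.1788 + 0.6143·11.6875] = 7.1063; exercise value = 3.2500 ≤ continuation, so V_d = 7.1063
Node 0 (S = 45): continuation = 1/1.02·[0.3857·0.1077 + 0.6143·7.1063] = 4.3204; exercise value = 0.0000 ≤ continuation, so V_0 = 4.3204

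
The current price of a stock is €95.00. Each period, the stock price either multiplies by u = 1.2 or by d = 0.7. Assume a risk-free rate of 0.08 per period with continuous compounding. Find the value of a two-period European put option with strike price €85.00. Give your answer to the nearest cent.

€3.37

Risk-neutral probability p = (e^0.08 − 0.7)/(1.2 − 0.7) = 0.3833/0.5000 = 0.7666
Terminal stock prices: S_uu = 136.8, S_ud = 79.8, S_dd = 46.55
Terminal payoffs (K − S): max(-51.8, 0) = 0, max(5.2, 0) = 5.2, max(38.45, 0) = 38.45
Node u (S = 114): V_u = e^(−0.08)·[0.7666·0.0000 + 0.2334·5.2000] = 1.1205
Node d (S = 66.5): V_d = e^(−0.08)·[0.7666·5.2000 + 0.2334·38.4500] = 11.9649
Node 0 (S = 95): V_0 = e^(−0.08)·[0.7666·1.1205 + 0.2334·11.9649] = 3.3711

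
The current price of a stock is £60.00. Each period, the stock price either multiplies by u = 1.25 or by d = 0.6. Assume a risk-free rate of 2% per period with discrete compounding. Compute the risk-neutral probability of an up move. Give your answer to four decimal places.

Risk-neutral probability p = (1 + 0.02 − 0.6)/(1.25 − 0.6) = 0.4200/0.6500 = 0.6462

p = 0.6462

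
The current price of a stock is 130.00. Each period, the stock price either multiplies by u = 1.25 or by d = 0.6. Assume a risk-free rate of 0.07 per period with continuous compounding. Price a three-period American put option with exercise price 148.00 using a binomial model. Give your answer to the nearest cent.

Risk-neutral probability p = (e^0.07 − 0.6)/(1.25 − 0.6) = 0.4725/0.6500 = 0.7269
Terminal stock prices: S_uuu = 253.9, S_uud = 121.9, S_udd = 58.5, S_ddd = 28.08
Terminal payoffs (K − S): max(-105.9, 0) = 0, max(26.12, 0) = 26.12, max(89.5, 0) = 89.5, max(119.9, 0) = 119.9
Node uu (S = 203.1): continuation = e^(−0.07)·[0.7269·0.0000 + 0.2731·26.1250] = 6.6515; exercise value = 0.0000 ≤ continuation, so V_uu = 6.6515
Node ud (S = 97.5): continuation = e^(−0.07)·[0.7269·26.1250 + 0.2731·89.5000] = 40.4943; exercise value = 50.5000 > continuation, so V_ud = 50.5000 (exercise)
Node dd (S = 46.8): continuation = e^(−0.07)·[0.7269·89.5000 + 0.2731·119.9200] = 91.1943; exercise value = 101.2000 > continuation, so V_dd = 101.2000 (exercise)
Node u (S = 162.5): continuation = e^(−0.07)·[0.7269·6.6515 + 0.2731·50.5000] = 17.3658; exercise value = 0.0000 ≤ continuation, so V_u = 17.3658
Node d (S = 78): continuation = e^(−0.07)·[0.7269·50.5000 + 0.2731·101.2000] = 59.9943; exercise value = 70.0000 > continuation, so V_d = 70.0000 (exercise)
Node 0 (S = 130): continuation = e^(−0.07)·[0.7269·17.3658 + 0.2731·70.0000] = 29.5926; exercise value = 18.0000 ≤ continuation, so V_0 = 29.5926

29.59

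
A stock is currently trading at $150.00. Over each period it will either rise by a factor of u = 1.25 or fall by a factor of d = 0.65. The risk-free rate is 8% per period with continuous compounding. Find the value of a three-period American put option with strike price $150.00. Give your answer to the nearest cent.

$18.27

Risk-neutral probability p = (e^0.08 − 0.65)/(1.25 − 0.65) = 0.4333/0.6000 = 0.7221
Terminal stock prices: S_uuu = 293, S_uud = 152.3, S_udd = 79.22, S_ddd = 41.19
Terminal payoffs (K − S): max(-143, 0) = 0, max(-2.344, 0) = 0, max(70.78, 0) = 70.78, max(108.8, 0) = 108.8
Node uu (S = 234.4): continuation = e^(−0.08)·[0.7221·0.0000 + 0.2779·0.0000] = 0.0000; exercise value = 0.0000 ≤ continuation, so V_uu = 0.0000
Node ud (S = 121.9): continuation = e^(−0.08)·[0.7221·0.0000 + 0.2779·70.7812] = 18.1549; exercise value = 28.1250 > continuation, so V_ud = 28.1250 (exercise)
Node dd (S = 63.38): continuation = e^(−0.08)·[0.7221·70.7812 + 0.2779·108.8063] = 75.0925; exercise value = 86.6250 > continuation, so V_dd = 86.6250 (exercise)
Node u (S = 187.5): continuation = e^(−0.08)·[0.7221·0.0000 + 0.2779·28.1250] = 7.2138; exercise value = 0.0000 ≤ continuation, so V_u = 7.2138
Node d (S = 97.5): continuation = e^(−0.08)·[0.7221·28.1250 + 0.2779·86.6250] = 40.9675; exercise value = 52.5000 > continuation, so V_d = 52.5000 (exercise)
Node 0 (S = 150): continuation = e^(−0.08)·[0.7221·7.2138 + 0.2779·52.5000] = 18.2748; exercise value = 0.0000 ≤ continuation, so V_0 = 18.2748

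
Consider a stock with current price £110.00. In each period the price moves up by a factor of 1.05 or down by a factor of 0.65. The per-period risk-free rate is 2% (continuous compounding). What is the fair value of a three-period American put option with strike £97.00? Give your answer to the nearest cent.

£4.41

Risk-neutral probability p = (e^0.02 − 0.65)/(1.05 − 0.65) = 0.3702/0.4000 = 0.9255
Terminal stock prices: S_uuu = 127.3, S_uud = 78.83, S_udd = 48.8, S_ddd = 30.21
Terminal payoffs (K − S): max(-30.34, 0) = 0, max(18.17, 0) = 18.17, max(48.2, 0) = 48.2, max(66.79, 0) = 66.79
Node uu (S = 121.3): continuation = e^(−0.02)·[0.9255·0.0000 + 0.0745·18.1713] = 1.3269; exercise value = 0.0000 ≤ continuation, so V_uu = 1.3269
Node ud (S = 75.08): continuation = e^(−0.02)·[0.9255·18.1713 + 0.0745·48.2012] = 20.0043; exercise value = 21.9250 > continuation, so V_ud = 21.9250 (exercise)
Node dd (S = 46.48): continuation = e^(−0.02)·[0.9255·48.2012 + 0.0745·66.7912] = 48.6043; exercise value = 50.5250 > continuation, so V_dd = 50.5250 (exercise)
Node u (S = 115.5): continuation = e^(−0.02)·[0.9255·1.3269 + 0.0745·21.9250] = 2.8047; exercise value = 0.0000 ≤ continuation, so V_u = 2.8047
Node d (S = 71.5): continuation = e^(−0.02)·[0.9255·21.9250 + 0.0745·50.5250] = 23.5793; exercise value = 25.5000 > continuation, so V_d = 25.5000 (exercise)
Node 0 (S = 110): continuation = e^(−0.02)·[0.9255·2.8047 + 0.0745·25.5000] = 4.4064; exercise value = 0.0000 ≤ continuation, so V_0 = 4.4064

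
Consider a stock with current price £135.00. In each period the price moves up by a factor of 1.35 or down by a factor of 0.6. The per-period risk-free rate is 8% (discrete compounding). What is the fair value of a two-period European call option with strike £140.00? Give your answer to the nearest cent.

Risk-neutral probability p = (1 + 0.08 − 0.6)/(1.35 − 0.6) = 0.4800/0.7500 = 0.6400
Terminal stock prices: S_uu = 246, S_ud = 109.3, S_dd = 48.6
Terminal payoffs (S − K): max(106, 0) = 106, max(-30.65, 0) = 0, max(-91.4, 0) = 0
Node u (S = 182.2): V_u = 1/1.08·[0.6400·106.0375 + 0.3600·0.0000] = 62.8370
Node d (S = 81): V_d = 1/1.08·[0.6400·0.0000 + 0.3600·0.0000] = 0.0000
Node 0 (S = 135): V_0 = 1/1.08·[0.6400·62.8370 + 0.3600·0.0000] = 37.2368

£37.24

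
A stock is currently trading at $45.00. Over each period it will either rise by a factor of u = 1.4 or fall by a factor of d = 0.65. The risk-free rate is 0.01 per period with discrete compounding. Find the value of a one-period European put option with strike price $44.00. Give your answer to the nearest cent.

$7.59

Risk-neutral probability p = (1 + 0.01 − 0.65)/(1.4 − 0.65) = 0.3600/0.7500 = 0.4800
Terminal stock prices: S_u = 63, S_d = 29.25
Terminal payoffs (K − S): max(-19, 0) = 0, max(14.75, 0) = 14.75
Node 0 (S = 45): V_0 = 1/1.01·[0.4800·0.0000 + 0.5200·14.7500] = 7.5941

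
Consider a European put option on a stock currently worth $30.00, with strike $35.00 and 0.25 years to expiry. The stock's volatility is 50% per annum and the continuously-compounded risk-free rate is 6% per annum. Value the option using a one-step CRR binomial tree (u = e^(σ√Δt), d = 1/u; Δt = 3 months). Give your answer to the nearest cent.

$6.10

CRR parameters: u = e^(σ√Δt) = e^(0.5·√0.25) = 1.2840, d = 1/u = 0.7788
Per-period rate: rΔt = 0.06·0.25 = 0.015, so R = e^0.015 = 1.0151
Risk-neutral probability p = (e^0.015 − 0.7788)/(1.2840 − 0.7788) = 0.2363/0.5052 = 0.4677
Terminal stock prices: S_u = 38.52, S_d = 23.36
Terminal payoffs (K − S): max(-3.521, 0) = 0, max(11.64, 0) = 11.64
Node 0 (S = 30): V_0 = e^(−0.015)·[0.4677·0.0000 + 0.5323·11.6360] = 6.1012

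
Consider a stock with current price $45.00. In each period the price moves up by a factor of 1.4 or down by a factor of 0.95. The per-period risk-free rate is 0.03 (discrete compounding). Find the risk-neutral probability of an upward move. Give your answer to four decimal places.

p = 0.1778

Risk-neutral probability p = (1 + 0.03 − 0.95)/(1.4 − 0.95) = 0.0800/0.4500 = 0.1778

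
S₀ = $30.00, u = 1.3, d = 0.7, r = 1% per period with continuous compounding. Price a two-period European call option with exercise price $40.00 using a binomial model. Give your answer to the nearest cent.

Risk-neutral probability p = (e^0.01 − 0.7)/(1.3 − 0.7) = 0.3101/0.6000 = 0.5168
Terminal stock prices: S_uu = 50.7, S_ud = 27.3, S_dd = 14.7
Terminal payoffs (S − K): max(10.7, 0) = 10.7, max(-12.7, 0) = 0, max(-25.3, 0) = 0
Node u (S = 39): V_u = e^(−0.01)·[0.5168·10.7000 + 0.4832·0.0000] = 5.4742
Node d (S = 21): V_d = e^(−0.01)·[0.5168·0.0000 + 0.4832·0.0000] = 0.0000
Node 0 (S = 30): V_0 = e^(−0.01)·[0.5168·5.4742 + 0.4832·0.0000] = 2.8007

$2.80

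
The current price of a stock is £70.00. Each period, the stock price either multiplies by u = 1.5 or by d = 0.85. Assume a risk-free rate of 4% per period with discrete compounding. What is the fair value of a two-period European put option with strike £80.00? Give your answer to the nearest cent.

Risk-neutral probability p = (1 + 0.04 − 0.85)/(1.5 − 0.85) = 0.1900/0.6500 = 0.2923
Terminal stock prices: S_uu = 157.5, S_ud = 89.25, S_dd = 50.57
Terminal payoffs (K − S): max(-77.5, 0) = 0, max(-9.25, 0) = 0, max(29.43, 0) = 29.43
Node u (S = 105): V_u = 1/1.04·[0.2923·0.0000 + 0.7077·0.0000] = 0.0000
Node d (S = 59.5): V_d = 1/1.04·[0.2923·0.0000 + 0.7077·29.4250] = 20.0229
Node 0 (S = 70): V_0 = 1/1.04·[0.2923·0.0000 + 0.7077·20.0229] = 13.6251

£13.63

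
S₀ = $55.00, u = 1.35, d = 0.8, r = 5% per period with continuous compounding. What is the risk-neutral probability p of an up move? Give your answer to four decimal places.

Risk-neutral probability p = (e^0.05 − 0.8)/(1.35 − 0.8) = 0.2513/0.5500 = 0.4569

p = 0.4569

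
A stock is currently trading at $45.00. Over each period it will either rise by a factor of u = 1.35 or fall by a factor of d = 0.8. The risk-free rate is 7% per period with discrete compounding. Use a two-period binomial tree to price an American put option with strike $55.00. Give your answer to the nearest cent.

Risk-neutral probability p = (1 + 0.07 − 0.8)/(1.35 − 0.8) = 0.2700/0.5500 = 0.4909
Terminal stock prices: S_uu = 82.01, S_ud = 48.6, S_dd = 28.8
Terminal payoffs (K − S): max(-27.01, 0) = 0, max(6.4, 0) = 6.4, max(26.2, 0) = 26.2
Node u (S = 60.75): continuation = 1/1.07·[0.4909·0.0000 + 0.5091·6.4000] = 3.0450; exercise value = 0.0000 ≤ continuation, so V_u = 3.0450
Node d (S = 36): continuation = 1/1.07·[0.4909·6.4000 + 0.5091·26.2000] = 15.4019; exercise value = 19.0000 > continuation, so V_d = 19.0000 (exercise)
Node 0 (S = 45): continuation = 1/1.07·[0.4909·3.0450 + 0.5091·19.0000] = 10.4370; exercise value = 10.0000 ≤ continuation, so V_0 = 10.4370

$10.44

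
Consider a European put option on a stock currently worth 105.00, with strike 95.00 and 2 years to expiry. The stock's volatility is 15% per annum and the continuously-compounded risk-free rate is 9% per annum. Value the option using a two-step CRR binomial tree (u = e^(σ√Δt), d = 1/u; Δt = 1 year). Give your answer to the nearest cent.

0.73

CRR parameters: u = e^(σ√Δt) = e^(0.15·√1) = 1.1618, d = 1/u = 0.8607
Per-period rate: rΔt = 0.09·1 = 0.09, so R = e^0.09 = 1.0942
Risk-neutral probability p = (e^0.09 − 0.8607)/(1.1618 − 0.8607) = 0.2335/0.3011 = 0.7753
Terminal stock prices: S_uu = 141.7, S_ud = 105, S_dd = 77.79
Terminal payoffs (K − S): max(-46.74, 0) = 0, max(-10, 0) = 0, max(17.21, 0) = 17.21
Node u (S = 122): V_u = e^(−0.09)·[0.7753·0.0000 + 0.2247·0.0000] = 0.0000
Node d (S = 90.37): V_d = e^(−0.09)·[0.7753·0.0000 + 0.2247·17.2141] = 3.5349
Node 0 (S = 105): V_0 = e^(−0.09)·[0.7753·0.0000 + 0.2247·3.5349] = 0.7259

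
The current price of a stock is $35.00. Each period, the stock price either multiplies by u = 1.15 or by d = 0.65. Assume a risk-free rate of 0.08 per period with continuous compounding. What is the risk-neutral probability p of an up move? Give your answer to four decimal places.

p = 0.8666

Risk-neutral probability p = (e^0.08 − 0.65)/(1.15 − 0.65) = 0.4333/0.5000 = 0.8666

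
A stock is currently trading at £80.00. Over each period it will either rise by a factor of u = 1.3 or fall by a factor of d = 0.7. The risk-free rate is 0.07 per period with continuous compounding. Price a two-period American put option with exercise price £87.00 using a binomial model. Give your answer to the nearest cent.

Risk-neutral probability p = (e^0.07 − 0.7)/(1.3 − 0.7) = 0.3725/0.6000 = 0.6208
Terminal stock prices: S_uu = 135.2, S_ud = 72.8, S_dd = 39.2
Terminal payoffs (K − S): max(-48.2, 0) = 0, max(14.2, 0) = 14.2, max(47.8, 0) = 47.8
Node u (S = 104): continuation = e^(−0.07)·[0.6208·0.0000 + 0.3792·14.2000] = 5.0200; exercise value = 0.0000 ≤ continuation, so V_u = 5.0200
Node d (S = 56): continuation = e^(−0.07)·[0.6208·14.2000 + 0.3792·47.8000] = 25.1183; exercise value = 31.0000 > continuation, so V_d = 31.0000 (exercise)
Node 0 (S = 80): continuation = e^(−0.07)·[0.6208·5.0200 + 0.3792·31.0000] = 13.8651; exercise value = 7.0000 ≤ continuation, so V_0 = 13.8651

£13.87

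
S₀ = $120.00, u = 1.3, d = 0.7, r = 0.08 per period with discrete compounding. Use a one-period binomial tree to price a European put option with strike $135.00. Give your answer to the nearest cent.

Risk-neutral probability p = (1 + 0.08 − 0.7)/(1.3 − 0.7) = 0.3800/0.6000 = 0.6333
Terminal stock prices: S_u = 156, S_d = 84
Terminal payoffs (K − S): max(-21, 0) = 0, max(51, 0) = 51
Node 0 (S = 120): V_0 = 1/1.08·[0.6333·0.0000 + 0.3667·51.0000] = 17.3148

$17.31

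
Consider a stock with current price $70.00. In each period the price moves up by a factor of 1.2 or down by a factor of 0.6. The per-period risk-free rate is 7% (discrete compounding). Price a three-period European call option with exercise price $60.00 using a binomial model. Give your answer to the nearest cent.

$24.07

Risk-neutral probability p = (1 + 0.07 − 0.6)/(1.2 − 0.6) = 0.4700/0.6000 = 0.7833
Terminal stock prices: S_uuu = 121, S_uud = 60.48, S_udd = 30.24, S_ddd = 15.12
Terminal payoffs (S − K): max(60.96, 0) = 60.96, max(0.48, 0) = 0.48, max(-29.76, 0) = 0, max(-44.88, 0) = 0
Node uu (S = 100.8): V_uu = 1/1.07·[0.7833·60.9600 + 0.2167·0.4800] = 44.7252
Node ud (S = 50.4): V_ud = 1/1.07·[0.7833·0.4800 + 0.2167·0.0000] = 0.3514
Node dd (S = 25.2): V_dd = 1/1.07·[0.7833·0.0000 + 0.2167·0.0000] = 0.0000
Node u (S = 84): V_u = 1/1.07·[0.7833·44.7252 + 0.2167·0.3514] = 32.8139
Node d (S = 42): V_d = 1/1.07·[0.7833·0.3514 + 0.2167·0.0000] = 0.2573
Node 0 (S = 70): V_0 = 1/1.07·[0.7833·32.8139 + 0.2167·0.2573] = 24.0748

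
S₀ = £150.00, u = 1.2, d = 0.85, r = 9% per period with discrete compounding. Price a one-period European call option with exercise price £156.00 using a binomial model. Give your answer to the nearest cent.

£15.10

Risk-neutral probability p = (1 + 0.09 − 0.85)/(1.2 − 0.85) = 0.2400/0.3500 = 0.6857
Terminal stock prices: S_u = 180, S_d = 127.5
Terminal payoffs (S − K): max(24, 0) = 24, max(-28.5, 0) = 0
Node 0 (S = 150): V_0 = 1/1.09·[0.6857·24.0000 + 0.3143·0.0000] = 15.0983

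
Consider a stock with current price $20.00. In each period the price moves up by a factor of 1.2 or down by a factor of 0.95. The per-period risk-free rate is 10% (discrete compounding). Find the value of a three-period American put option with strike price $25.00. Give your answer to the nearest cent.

$5.00

Risk-neutral probability p = (1 + 0.1 − 0.95)/(1.2 − 0.95) = 0.1500/0.2500 = 0.6000
Terminal stock prices: S_uuu = 34.56, S_uud = 27.36, S_udd = 21.66, S_ddd = 17.15
Terminal payoffs (K − S): max(-9.56, 0) = 0, max(-2.36, 0) = 0, max(3.34, 0) = 3.34, max(7.853, 0) = 7.853
Node uu (S = 28.8): continuation = 1/1.1·[0.6000·0.0000 + 0.4000·0.0000] = 0.0000; exercise value = 0.0000 ≤ continuation, so V_uu = 0.0000
Node ud (S = 22.8): continuation = 1/1.1·[0.6000·0.0000 + 0.4000·3.3400] = 1.2145; exercise value = 2.2000 > continuation, so V_ud = 2.2000 (exercise)
Node dd (S = 18.05): continuation = 1/1.1·[0.6000·3.3400 + 0.4000·7.8525] = 4.6773; exercise value = 6.9500 > continuation, so V_dd = 6.9500 (exercise)
Node u (S = 24): continuation = 1/1.1·[0.6000·0.0000 + 0.4000·2.2000] = 0.8000; exercise value = 1.0000 > continuation, so V_u = 1.0000 (exercise)
Node d (S = 19): continuation = 1/1.1·[0.6000·2.2000 + 0.4000·6.9500] = 3.7273; exercise value = 6.0000 > continuation, so V_d = 6.0000 (exercise)
Node 0 (S = 20): continuation = 1/1.1·[0.6000·1.0000 + 0.4000·6.0000] = 2.7273; exercise value = 5.0000 > continuation, so V_0 = 5.0000 (exercise)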